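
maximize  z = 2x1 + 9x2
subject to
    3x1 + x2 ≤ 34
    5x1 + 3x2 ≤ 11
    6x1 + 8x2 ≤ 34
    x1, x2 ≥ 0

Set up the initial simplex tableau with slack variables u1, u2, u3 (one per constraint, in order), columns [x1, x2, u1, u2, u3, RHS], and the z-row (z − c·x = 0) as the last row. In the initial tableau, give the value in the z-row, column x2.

The z-row carries the negated objective coefficients: the x2 entry is -9.

-9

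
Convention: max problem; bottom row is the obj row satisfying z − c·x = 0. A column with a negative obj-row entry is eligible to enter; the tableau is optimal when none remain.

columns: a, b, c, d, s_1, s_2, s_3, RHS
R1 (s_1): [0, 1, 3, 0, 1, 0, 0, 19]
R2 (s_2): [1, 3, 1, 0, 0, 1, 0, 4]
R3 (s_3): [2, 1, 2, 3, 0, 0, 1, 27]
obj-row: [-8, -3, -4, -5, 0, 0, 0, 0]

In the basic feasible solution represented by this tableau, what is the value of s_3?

27

s_3 is basic (row 3); its value is the RHS of that row, 27.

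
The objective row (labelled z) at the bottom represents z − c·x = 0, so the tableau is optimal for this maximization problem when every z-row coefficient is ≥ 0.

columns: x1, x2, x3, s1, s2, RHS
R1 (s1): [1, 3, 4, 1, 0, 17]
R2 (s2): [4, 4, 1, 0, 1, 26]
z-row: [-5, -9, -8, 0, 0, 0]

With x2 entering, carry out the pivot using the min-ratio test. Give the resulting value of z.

Ratio test on column x2 — row 1: 17/3 = 17/3; row 2: 26/4 = 13/2. Minimum is 17/3 at row 1 (s1 leaves); pivot element 3.
Pivot on row 1; the z-row RHS becomes 0 − (-9)·(17/3) = 51.

51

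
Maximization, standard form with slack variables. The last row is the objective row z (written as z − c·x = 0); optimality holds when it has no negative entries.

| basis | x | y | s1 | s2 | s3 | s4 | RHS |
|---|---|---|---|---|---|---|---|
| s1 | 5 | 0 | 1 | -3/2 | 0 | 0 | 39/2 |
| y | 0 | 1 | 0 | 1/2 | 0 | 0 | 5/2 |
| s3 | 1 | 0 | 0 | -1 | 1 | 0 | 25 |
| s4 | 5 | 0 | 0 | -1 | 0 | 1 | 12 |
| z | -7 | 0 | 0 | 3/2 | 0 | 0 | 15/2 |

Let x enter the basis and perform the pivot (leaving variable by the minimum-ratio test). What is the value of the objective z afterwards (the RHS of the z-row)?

243/10

Ratio test on column x — row 1: (39/2)/5 = 39/10; row 2: entry 0 ≤ 0; row 3: 25/1 = 25; row 4: 12/5 = 12/5. Minimum is 12/5 at row 4 (s4 leaves); pivot element 5.
Pivot on row 4; the z-row RHS becomes 15/2 − (-7)·(12/5) = 243/10.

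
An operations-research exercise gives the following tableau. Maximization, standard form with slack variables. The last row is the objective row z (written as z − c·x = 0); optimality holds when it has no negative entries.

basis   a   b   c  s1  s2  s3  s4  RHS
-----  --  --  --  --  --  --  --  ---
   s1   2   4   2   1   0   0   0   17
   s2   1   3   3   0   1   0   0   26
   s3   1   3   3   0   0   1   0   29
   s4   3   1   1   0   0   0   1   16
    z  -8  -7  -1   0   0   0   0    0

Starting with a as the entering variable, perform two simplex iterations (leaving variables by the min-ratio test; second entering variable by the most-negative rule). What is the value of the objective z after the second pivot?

509/10

Ratio test on column a — row 1: 17/2 = 17/2; row 2: 26/1 = 26; row 3: 29/1 = 29; row 4: 16/3 = 16/3. Minimum is 16/3 at row 4 (s4 leaves); pivot element 3.
Pivot on row 4; the z-row RHS becomes 0 − (-8)·(16/3) = 128/3.
Next entering variable (most negative z-row entry -13/3): b.
Ratio test on column b — row 1: (19/3)/(10/3) = 19/10; row 2: (62/3)/(8/3) = 31/4; row 3: (71/3)/(8/3) = 71/8; row 4: (16/3)/(1/3) = 16. Minimum is 19/10 at row 1 (s1 leaves); pivot element 10/3.
After the second pivot the z-row RHS is 128/3 − (-13/3)·(19/10) = 509/10.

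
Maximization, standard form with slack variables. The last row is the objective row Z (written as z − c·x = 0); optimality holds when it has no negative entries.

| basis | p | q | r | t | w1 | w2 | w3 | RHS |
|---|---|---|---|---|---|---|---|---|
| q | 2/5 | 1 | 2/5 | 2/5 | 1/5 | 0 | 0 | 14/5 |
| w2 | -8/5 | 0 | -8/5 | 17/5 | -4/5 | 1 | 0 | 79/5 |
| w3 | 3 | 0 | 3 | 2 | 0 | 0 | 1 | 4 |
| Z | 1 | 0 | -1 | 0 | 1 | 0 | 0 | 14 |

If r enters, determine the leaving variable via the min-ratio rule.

Column r entries and ratios — q: (14/5)/(2/5) = 7; w2: -8/5 ≤ 0, skip; w3: 4/3 = 4/3.
Smallest ratio is 4/3 in the row of w3, so w3 leaves.

w3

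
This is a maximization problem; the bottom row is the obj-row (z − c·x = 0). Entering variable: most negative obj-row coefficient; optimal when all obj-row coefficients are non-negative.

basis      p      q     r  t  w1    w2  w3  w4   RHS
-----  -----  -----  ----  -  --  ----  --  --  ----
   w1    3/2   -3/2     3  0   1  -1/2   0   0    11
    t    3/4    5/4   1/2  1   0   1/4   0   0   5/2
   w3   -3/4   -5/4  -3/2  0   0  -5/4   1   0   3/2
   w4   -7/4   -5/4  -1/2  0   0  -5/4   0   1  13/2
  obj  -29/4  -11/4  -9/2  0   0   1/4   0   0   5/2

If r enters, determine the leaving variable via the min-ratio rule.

w1

Column r entries and ratios — w1: 11/3 = 11/3; t: (5/2)/(1/2) = 5; w3: -3/2 ≤ 0, skip; w4: -1/2 ≤ 0, skip.
Smallest ratio is 11/3 in the row of w1, so w1 leaves.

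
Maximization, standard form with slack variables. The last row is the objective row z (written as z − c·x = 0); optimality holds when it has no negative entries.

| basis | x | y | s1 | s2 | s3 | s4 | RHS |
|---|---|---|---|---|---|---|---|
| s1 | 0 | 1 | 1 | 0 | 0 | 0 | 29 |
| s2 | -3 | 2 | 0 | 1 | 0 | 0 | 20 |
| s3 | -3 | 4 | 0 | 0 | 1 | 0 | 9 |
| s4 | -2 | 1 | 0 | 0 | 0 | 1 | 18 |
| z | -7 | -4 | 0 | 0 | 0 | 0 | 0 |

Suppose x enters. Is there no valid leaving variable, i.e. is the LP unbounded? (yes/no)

Every constraint-row entry in column x is ≤ 0, so increasing x is unbounded.

yes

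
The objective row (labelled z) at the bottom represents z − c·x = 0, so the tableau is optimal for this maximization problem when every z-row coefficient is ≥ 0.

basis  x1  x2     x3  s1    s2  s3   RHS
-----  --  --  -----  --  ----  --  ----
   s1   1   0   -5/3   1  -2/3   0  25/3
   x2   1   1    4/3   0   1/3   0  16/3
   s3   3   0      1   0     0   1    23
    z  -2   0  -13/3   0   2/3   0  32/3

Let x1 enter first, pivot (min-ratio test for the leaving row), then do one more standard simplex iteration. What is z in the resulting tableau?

Ratio test on column x1 — row 1: (25/3)/1 = 25/3; row 2: (16/3)/1 = 16/3; row 3: 23/3 = 23/3. Minimum is 16/3 at row 2 (x2 leaves); pivot element 1.
Pivot on row 2; the z-row RHS becomes 32/3 − (-2)·(16/3) = 64/3.
Next entering variable (most negative z-row entry -5/3): x3.
Ratio test on column x3 — row 1: entry -3 ≤ 0; row 2: (16/3)/(4/3) = 4; row 3: entry -3 ≤ 0. Minimum is 4 at row 2 (x1 leaves); pivot element 4/3.
After the second pivot the z-row RHS is 64/3 − (-5/3)·4 = 28.

28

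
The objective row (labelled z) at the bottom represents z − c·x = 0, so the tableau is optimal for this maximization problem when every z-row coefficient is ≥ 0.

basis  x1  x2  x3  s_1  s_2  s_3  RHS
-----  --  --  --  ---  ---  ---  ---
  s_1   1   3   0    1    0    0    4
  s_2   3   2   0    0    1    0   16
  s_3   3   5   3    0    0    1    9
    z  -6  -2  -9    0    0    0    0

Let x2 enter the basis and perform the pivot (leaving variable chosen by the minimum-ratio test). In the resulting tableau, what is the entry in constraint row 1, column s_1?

1/3

Ratio test on column x2 — row 1: 4/3 = 4/3; row 2: 16/2 = 8; row 3: 9/5 = 9/5. Minimum is 4/3 at row 1 (s_1 leaves); pivot element 3.
Divide row 1 by 3; eliminate column x2 from the other rows.
In the new row 1, the s_1 entry is the old entry divided by the pivot: 1/3 = 1/3.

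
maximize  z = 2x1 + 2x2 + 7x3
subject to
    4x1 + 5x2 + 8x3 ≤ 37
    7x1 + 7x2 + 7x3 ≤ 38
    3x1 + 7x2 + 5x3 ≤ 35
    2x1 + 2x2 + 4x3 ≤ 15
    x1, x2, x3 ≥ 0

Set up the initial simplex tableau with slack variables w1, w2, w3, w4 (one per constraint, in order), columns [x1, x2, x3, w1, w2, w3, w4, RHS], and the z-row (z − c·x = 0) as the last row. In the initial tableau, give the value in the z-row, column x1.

-2

The z-row carries the negated objective coefficients: the x1 entry is -2.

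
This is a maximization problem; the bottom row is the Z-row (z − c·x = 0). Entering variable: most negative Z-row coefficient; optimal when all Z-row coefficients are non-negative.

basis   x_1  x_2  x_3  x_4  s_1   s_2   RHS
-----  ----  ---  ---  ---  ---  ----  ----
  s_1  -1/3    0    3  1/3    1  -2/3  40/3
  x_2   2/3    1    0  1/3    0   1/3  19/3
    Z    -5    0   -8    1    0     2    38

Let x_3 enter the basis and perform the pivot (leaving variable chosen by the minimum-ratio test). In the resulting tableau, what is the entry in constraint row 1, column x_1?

Ratio test on column x_3 — row 1: (40/3)/3 = 40/9; row 2: entry 0 ≤ 0. Minimum is 40/9 at row 1 (s_1 leaves); pivot element 3.
Divide row 1 by 3; eliminate column x_3 from the other rows.
In the new row 1, the x_1 entry is the old entry divided by the pivot: (-1/3)/3 = -1/9.

-1/9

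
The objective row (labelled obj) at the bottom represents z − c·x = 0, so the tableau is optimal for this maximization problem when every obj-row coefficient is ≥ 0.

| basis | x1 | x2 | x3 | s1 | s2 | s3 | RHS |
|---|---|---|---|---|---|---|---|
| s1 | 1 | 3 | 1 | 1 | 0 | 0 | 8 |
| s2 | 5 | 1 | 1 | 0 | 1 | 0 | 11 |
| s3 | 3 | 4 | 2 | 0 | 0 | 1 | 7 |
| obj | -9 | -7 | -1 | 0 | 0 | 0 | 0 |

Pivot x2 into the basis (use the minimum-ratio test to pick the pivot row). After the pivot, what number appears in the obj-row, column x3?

5/2

Ratio test on column x2 — row 1: 8/3 = 8/3; row 2: 11/1 = 11; row 3: 7/4 = 7/4. Minimum is 7/4 at row 3 (s3 leaves); pivot element 4.
Divide row 3 by 4; eliminate column x2 from the other rows.
obj-row update in column x3: -1 − (-7)·(1/2) = 5/2.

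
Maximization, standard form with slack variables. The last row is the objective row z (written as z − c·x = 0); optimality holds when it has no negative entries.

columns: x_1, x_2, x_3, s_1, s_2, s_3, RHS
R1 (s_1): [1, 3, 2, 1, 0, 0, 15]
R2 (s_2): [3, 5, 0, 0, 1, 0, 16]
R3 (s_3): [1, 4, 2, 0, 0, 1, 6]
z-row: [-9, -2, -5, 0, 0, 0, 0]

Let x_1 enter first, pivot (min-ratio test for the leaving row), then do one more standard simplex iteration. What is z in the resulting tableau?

149/3

Ratio test on column x_1 — row 1: 15/1 = 15; row 2: 16/3 = 16/3; row 3: 6/1 = 6. Minimum is 16/3 at row 2 (s_2 leaves); pivot element 3.
Pivot on row 2; the z-row RHS becomes 0 − (-9)·(16/3) = 48.
Next entering variable (most negative z-row entry -5): x_3.
Ratio test on column x_3 — row 1: (29/3)/2 = 29/6; row 2: entry 0 ≤ 0; row 3: (2/3)/2 = 1/3. Minimum is 1/3 at row 3 (s_3 leaves); pivot element 2.
After the second pivot the z-row RHS is 48 − (-5)·(1/3) = 149/3.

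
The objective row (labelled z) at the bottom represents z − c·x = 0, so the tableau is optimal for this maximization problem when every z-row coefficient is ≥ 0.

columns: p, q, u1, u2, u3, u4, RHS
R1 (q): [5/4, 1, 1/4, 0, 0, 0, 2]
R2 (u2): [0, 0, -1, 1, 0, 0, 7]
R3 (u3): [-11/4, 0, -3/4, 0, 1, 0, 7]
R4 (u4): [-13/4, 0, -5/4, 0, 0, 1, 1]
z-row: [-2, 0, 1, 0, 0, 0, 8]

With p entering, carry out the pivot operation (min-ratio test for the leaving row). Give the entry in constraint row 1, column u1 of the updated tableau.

1/5

Ratio test on column p — row 1: 2/(5/4) = 8/5; row 2: entry 0 ≤ 0; row 3: entry -11/4 ≤ 0; row 4: entry -13/4 ≤ 0. Minimum is 8/5 at row 1 (q leaves); pivot element 5/4.
Divide row 1 by 5/4; eliminate column p from the other rows.
In the new row 1, the u1 entry is the old entry divided by the pivot: (1/4)/(5/4) = 1/5.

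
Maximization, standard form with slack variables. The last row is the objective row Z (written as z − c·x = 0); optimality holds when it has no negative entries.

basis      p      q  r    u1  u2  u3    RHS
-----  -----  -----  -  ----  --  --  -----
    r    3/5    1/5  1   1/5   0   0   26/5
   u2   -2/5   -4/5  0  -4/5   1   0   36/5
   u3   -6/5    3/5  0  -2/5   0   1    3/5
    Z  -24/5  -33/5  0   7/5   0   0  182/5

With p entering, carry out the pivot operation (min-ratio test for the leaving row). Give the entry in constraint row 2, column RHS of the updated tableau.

Ratio test on column p — row 1: (26/5)/(3/5) = 26/3; row 2: entry -2/5 ≤ 0; row 3: entry -6/5 ≤ 0. Minimum is 26/3 at row 1 (r leaves); pivot element 3/5.
Divide row 1 by 3/5; eliminate column p from the other rows.
Row 2 update in column RHS: 36/5 − (-2/5)·(26/3) = 32/3.

32/3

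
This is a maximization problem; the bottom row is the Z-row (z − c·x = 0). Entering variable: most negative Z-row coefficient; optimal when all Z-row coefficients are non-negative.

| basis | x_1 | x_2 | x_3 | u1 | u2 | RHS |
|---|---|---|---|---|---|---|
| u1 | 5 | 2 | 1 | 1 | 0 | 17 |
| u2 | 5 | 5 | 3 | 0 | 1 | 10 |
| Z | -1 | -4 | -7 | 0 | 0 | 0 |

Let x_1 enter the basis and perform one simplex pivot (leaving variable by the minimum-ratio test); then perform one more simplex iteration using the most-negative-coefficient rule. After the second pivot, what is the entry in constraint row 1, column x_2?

1/3

Ratio test on column x_1 — row 1: 17/5 = 17/5; row 2: 10/5 = 2. Minimum is 2 at row 2 (u2 leaves); pivot element 5.
Divide row 2 by 5; eliminate column x_1 from the other rows.
Second iteration: most negative Z-row entry is -32/5 in column x_3, so x_3 enters.
Ratio test on column x_3 — row 1: entry -2 ≤ 0; row 2: 2/(3/5) = 10/3. Minimum is 10/3 at row 2 (x_1 leaves); pivot element 3/5.
Divide row 2 by 3/5; eliminate column x_3 from the other rows.
After both pivots, the entry at constraint row 1, column x_2 is 1/3.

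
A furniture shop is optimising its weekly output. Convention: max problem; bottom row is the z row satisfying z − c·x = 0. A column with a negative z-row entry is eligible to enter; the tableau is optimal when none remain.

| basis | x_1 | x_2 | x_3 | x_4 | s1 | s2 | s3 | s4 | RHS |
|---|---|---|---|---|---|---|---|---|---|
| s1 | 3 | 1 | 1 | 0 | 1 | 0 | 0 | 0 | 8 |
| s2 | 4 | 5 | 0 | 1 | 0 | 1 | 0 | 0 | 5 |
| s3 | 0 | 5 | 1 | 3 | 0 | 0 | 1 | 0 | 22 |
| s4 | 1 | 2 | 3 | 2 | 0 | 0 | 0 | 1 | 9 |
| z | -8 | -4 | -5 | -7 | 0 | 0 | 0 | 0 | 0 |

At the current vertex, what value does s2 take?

s2 is basic (row 2); its value is the RHS of that row, 5.

5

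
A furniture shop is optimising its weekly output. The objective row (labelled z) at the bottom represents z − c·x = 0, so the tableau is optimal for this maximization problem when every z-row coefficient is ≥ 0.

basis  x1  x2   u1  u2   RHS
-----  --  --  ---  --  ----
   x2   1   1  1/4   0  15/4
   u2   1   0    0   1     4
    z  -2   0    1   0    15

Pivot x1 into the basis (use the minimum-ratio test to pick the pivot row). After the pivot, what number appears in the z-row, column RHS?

45/2

Ratio test on column x1 — row 1: (15/4)/1 = 15/4; row 2: 4/1 = 4. Minimum is 15/4 at row 1 (x2 leaves); pivot element 1.
Divide row 1 by 1; eliminate column x1 from the other rows.
z-row update in column RHS: 15 − (-2)·(15/4) = 45/2.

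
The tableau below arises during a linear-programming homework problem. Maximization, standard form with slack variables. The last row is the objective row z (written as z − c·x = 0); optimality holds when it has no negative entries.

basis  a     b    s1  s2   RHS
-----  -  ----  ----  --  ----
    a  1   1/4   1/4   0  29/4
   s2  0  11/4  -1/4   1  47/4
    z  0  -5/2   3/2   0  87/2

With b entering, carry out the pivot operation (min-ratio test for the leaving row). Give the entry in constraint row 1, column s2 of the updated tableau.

-1/11

Ratio test on column b — row 1: (29/4)/(1/4) = 29; row 2: (47/4)/(11/4) = 47/11. Minimum is 47/11 at row 2 (s2 leaves); pivot element 11/4.
Divide row 2 by 11/4; eliminate column b from the other rows.
Row 1 update in column s2: 0 − (1/4)·(4/11) = -1/11.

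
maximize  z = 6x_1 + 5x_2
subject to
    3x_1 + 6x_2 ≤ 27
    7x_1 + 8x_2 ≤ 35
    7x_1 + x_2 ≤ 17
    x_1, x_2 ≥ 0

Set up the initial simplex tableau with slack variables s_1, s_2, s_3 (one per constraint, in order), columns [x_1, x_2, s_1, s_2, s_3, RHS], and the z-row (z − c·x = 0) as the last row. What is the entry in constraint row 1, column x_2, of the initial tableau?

6

Constraint 1 has coefficient 6 on x_2.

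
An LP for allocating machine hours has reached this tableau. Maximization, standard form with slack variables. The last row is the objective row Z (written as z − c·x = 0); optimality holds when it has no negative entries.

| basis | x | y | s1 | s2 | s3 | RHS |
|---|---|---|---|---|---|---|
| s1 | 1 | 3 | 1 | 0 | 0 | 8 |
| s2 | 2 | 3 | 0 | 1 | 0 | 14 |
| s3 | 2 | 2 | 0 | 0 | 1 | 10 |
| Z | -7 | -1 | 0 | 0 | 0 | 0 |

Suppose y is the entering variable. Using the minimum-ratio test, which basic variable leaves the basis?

s1

Column y entries and ratios — s1: 8/3 = 8/3; s2: 14/3 = 14/3; s3: 10/2 = 5.
Smallest ratio is 8/3 in the row of s1, so s1 leaves.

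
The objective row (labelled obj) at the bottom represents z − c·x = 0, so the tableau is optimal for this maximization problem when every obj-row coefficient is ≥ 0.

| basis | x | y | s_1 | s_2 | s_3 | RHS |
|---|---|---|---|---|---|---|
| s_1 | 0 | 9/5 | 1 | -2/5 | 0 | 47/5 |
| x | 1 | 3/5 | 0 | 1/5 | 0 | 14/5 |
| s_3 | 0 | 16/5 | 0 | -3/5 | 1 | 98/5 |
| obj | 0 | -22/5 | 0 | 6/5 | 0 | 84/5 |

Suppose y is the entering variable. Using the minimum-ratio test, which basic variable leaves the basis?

x

Column y entries and ratios — s_1: (47/5)/(9/5) = 47/9; x: (14/5)/(3/5) = 14/3; s_3: (98/5)/(16/5) = 49/8.
Smallest ratio is 14/3 in the row of x, so x leaves.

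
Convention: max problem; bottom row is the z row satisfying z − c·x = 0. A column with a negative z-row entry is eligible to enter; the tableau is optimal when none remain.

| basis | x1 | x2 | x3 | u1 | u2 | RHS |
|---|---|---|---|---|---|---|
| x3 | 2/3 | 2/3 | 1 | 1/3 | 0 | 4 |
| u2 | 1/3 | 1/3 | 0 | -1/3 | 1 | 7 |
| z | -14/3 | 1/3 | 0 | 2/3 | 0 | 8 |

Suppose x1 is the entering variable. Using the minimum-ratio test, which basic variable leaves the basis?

Column x1 entries and ratios — x3: 4/(2/3) = 6; u2: 7/(1/3) = 21.
Smallest ratio is 6 in the row of x3, so x3 leaves.

x3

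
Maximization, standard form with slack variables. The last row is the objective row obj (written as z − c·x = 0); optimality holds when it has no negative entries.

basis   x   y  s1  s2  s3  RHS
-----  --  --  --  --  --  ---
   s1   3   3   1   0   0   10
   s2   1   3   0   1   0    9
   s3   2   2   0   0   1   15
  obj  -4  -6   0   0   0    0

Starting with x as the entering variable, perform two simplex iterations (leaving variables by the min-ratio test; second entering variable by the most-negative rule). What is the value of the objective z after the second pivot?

Ratio test on column x — row 1: 10/3 = 10/3; row 2: 9/1 = 9; row 3: 15/2 = 15/2. Minimum is 10/3 at row 1 (s1 leaves); pivot element 3.
Pivot on row 1; the obj-row RHS becomes 0 − (-4)·(10/3) = 40/3.
Next entering variable (most negative obj-row entry -2): y.
Ratio test on column y — row 1: (10/3)/1 = 10/3; row 2: (17/3)/2 = 17/6; row 3: entry 0 ≤ 0. Minimum is 17/6 at row 2 (s2 leaves); pivot element 2.
After the second pivot the obj-row RHS is 40/3 − (-2)·(17/6) = 19.

19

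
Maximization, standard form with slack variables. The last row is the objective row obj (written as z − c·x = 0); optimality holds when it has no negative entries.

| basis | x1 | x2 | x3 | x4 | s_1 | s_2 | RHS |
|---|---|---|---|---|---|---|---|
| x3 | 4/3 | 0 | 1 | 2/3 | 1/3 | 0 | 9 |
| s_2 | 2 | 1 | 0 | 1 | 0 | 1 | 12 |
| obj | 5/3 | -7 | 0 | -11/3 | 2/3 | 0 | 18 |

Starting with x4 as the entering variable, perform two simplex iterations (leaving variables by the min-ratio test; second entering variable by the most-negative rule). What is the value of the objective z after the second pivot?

Ratio test on column x4 — row 1: 9/(2/3) = 27/2; row 2: 12/1 = 12. Minimum is 12 at row 2 (s_2 leaves); pivot element 1.
Pivot on row 2; the obj-row RHS becomes 18 − (-11/3)·12 = 62.
Next entering variable (most negative obj-row entry -10/3): x2.
Ratio test on column x2 — row 1: entry -2/3 ≤ 0; row 2: 12/1 = 12. Minimum is 12 at row 2 (x4 leaves); pivot element 1.
After the second pivot the obj-row RHS is 62 − (-10/3)·12 = 102.

102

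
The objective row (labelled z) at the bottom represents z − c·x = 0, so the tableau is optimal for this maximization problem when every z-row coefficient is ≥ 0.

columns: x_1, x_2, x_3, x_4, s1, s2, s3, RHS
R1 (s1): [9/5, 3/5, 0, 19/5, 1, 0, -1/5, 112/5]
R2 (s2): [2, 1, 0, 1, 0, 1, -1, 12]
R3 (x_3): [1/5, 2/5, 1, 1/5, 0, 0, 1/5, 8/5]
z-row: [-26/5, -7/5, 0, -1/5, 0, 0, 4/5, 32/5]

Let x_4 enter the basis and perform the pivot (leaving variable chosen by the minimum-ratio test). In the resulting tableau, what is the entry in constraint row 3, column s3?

4/19

Ratio test on column x_4 — row 1: (112/5)/(19/5) = 112/19; row 2: 12/1 = 12; row 3: (8/5)/(1/5) = 8. Minimum is 112/19 at row 1 (s1 leaves); pivot element 19/5.
Divide row 1 by 19/5; eliminate column x_4 from the other rows.
Row 3 update in column s3: 1/5 − (1/5)·(-1/19) = 4/19.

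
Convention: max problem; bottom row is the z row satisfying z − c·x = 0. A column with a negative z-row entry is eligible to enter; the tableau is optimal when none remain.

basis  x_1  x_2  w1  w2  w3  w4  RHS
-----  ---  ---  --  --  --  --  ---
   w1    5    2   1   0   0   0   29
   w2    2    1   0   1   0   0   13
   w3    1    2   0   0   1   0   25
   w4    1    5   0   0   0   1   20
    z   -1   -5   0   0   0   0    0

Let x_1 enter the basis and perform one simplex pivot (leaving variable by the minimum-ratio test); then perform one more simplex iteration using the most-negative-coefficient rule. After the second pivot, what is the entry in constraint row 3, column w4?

-8/23

Ratio test on column x_1 — row 1: 29/5 = 29/5; row 2: 13/2 = 13/2; row 3: 25/1 = 25; row 4: 20/1 = 20. Minimum is 29/5 at row 1 (w1 leaves); pivot element 5.
Divide row 1 by 5; eliminate column x_1 from the other rows.
Second iteration: most negative z-row entry is -23/5 in column x_2, so x_2 enters.
Ratio test on column x_2 — row 1: (29/5)/(2/5) = 29/2; row 2: (7/5)/(1/5) = 7; row 3: (96/5)/(8/5) = 12; row 4: (71/5)/(23/5) = 71/23. Minimum is 71/23 at row 4 (w4 leaves); pivot element 23/5.
Divide row 4 by 23/5; eliminate column x_2 from the other rows.
After both pivots, the entry at constraint row 3, column w4 is -8/23.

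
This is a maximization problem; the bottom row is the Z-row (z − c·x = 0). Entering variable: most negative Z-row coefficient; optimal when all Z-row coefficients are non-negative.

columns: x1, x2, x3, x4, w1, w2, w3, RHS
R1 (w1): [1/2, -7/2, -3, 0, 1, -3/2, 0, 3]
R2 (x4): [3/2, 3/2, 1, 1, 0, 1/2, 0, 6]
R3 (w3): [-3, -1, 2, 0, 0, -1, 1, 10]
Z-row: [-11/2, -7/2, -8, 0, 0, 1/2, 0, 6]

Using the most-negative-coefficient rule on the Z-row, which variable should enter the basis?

Negative Z-row entries: x1: -11/2, x2: -7/2, x3: -8.
The most negative is -8 in column x3, so x3 enters.

x3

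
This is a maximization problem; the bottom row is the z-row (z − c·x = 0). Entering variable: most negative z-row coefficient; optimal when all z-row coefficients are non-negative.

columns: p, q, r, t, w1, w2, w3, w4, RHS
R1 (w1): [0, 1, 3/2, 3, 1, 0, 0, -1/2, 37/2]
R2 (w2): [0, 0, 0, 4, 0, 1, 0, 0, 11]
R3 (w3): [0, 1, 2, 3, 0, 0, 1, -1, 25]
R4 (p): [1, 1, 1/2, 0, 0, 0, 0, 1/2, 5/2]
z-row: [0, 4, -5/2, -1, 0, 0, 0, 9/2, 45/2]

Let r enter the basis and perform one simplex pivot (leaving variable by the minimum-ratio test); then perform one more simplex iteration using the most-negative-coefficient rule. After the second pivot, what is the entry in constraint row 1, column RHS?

Ratio test on column r — row 1: (37/2)/(3/2) = 37/3; row 2: entry 0 ≤ 0; row 3: 25/2 = 25/2; row 4: (5/2)/(1/2) = 5. Minimum is 5 at row 4 (p leaves); pivot element 1/2.
Divide row 4 by 1/2; eliminate column r from the other rows.
Second iteration: most negative z-row entry is -1 in column t, so t enters.
Ratio test on column t — row 1: 11/3 = 11/3; row 2: 11/4 = 11/4; row 3: 15/3 = 5; row 4: entry 0 ≤ 0. Minimum is 11/4 at row 2 (w2 leaves); pivot element 4.
Divide row 2 by 4; eliminate column t from the other rows.
After both pivots, the entry at constraint row 1, column RHS is 11/4.

11/4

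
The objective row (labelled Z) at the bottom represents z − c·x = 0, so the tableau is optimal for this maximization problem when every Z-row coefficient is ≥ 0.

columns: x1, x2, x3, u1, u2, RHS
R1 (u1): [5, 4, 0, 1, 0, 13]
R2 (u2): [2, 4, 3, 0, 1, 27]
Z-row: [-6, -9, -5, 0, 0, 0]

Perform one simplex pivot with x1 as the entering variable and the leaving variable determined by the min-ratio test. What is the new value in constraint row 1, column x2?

Ratio test on column x1 — row 1: 13/5 = 13/5; row 2: 27/2 = 27/2. Minimum is 13/5 at row 1 (u1 leaves); pivot element 5.
Divide row 1 by 5; eliminate column x1 from the other rows.
In the new row 1, the x2 entry is the old entry divided by the pivot: 4/5 = 4/5.

4/5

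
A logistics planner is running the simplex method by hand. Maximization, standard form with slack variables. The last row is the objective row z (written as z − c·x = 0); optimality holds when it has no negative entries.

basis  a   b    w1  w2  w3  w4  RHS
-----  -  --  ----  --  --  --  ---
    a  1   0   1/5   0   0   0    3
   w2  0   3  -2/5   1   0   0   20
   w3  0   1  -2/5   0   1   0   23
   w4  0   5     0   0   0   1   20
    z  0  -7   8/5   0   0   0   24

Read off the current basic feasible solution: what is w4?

20

w4 is basic (row 4); its value is the RHS of that row, 20.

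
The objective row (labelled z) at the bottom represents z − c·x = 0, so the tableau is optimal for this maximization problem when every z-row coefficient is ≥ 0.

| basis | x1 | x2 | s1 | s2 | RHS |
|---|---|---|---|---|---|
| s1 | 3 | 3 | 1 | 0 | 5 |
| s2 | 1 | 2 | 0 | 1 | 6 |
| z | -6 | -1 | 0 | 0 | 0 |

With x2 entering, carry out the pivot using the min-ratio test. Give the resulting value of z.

Ratio test on column x2 — row 1: 5/3 = 5/3; row 2: 6/2 = 3. Minimum is 5/3 at row 1 (s1 leaves); pivot element 3.
Pivot on row 1; the z-row RHS becomes 0 − (-1)·(5/3) = 5/3.

5/3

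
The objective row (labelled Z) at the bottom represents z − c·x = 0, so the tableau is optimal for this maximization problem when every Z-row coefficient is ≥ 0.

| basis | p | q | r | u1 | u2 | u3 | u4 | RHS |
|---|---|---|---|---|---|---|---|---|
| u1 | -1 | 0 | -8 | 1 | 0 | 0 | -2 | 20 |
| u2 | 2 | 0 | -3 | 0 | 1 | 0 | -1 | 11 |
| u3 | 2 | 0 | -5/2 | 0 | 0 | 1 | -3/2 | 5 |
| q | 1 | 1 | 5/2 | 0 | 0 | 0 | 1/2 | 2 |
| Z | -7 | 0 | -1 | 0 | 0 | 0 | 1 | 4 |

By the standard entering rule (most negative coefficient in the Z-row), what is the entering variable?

Negative Z-row entries: p: -7, r: -1.
The most negative is -7 in column p, so p enters.

p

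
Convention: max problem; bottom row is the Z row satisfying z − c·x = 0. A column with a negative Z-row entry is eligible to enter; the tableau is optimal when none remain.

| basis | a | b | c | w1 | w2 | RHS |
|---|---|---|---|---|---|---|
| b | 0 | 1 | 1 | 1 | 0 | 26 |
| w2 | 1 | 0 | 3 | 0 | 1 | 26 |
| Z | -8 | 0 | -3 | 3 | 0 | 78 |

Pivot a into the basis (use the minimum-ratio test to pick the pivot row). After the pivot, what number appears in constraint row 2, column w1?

0

Ratio test on column a — row 1: entry 0 ≤ 0; row 2: 26/1 = 26. Minimum is 26 at row 2 (w2 leaves); pivot element 1.
Divide row 2 by 1; eliminate column a from the other rows.
In the new row 2, the w1 entry is the old entry divided by the pivot: 0/1 = 0.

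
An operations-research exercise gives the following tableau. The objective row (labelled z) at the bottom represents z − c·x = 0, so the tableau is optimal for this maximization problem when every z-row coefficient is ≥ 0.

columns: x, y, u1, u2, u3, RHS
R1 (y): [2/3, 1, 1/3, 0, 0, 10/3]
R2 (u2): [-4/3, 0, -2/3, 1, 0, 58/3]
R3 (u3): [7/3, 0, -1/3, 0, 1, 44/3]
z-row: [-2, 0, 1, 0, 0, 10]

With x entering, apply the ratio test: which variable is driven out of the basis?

Column x entries and ratios — y: (10/3)/(2/3) = 5; u2: -4/3 ≤ 0, skip; u3: (44/3)/(7/3) = 44/7.
Smallest ratio is 5 in the row of y, so y leaves.

y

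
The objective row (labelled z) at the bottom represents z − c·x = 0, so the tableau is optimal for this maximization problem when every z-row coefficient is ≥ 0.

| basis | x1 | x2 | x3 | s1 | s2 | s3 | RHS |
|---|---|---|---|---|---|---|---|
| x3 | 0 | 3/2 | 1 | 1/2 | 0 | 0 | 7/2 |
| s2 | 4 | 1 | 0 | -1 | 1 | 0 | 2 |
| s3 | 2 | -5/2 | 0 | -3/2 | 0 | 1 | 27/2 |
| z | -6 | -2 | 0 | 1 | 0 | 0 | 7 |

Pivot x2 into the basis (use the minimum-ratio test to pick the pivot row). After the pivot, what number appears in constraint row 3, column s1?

-4

Ratio test on column x2 — row 1: (7/2)/(3/2) = 7/3; row 2: 2/1 = 2; row 3: entry -5/2 ≤ 0. Minimum is 2 at row 2 (s2 leaves); pivot element 1.
Divide row 2 by 1; eliminate column x2 from the other rows.
Row 3 update in column s1: -3/2 − (-5/2)·(-1) = -4.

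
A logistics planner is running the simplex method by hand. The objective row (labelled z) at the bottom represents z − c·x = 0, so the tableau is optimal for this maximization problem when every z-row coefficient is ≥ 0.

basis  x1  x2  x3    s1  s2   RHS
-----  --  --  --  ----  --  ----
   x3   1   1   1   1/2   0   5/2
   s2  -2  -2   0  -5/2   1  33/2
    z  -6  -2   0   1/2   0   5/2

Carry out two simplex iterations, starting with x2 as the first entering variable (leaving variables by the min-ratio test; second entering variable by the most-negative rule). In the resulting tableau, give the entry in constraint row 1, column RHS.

5/2

Ratio test on column x2 — row 1: (5/2)/1 = 5/2; row 2: entry -2 ≤ 0. Minimum is 5/2 at row 1 (x3 leaves); pivot element 1.
Divide row 1 by 1; eliminate column x2 from the other rows.
Second iteration: most negative z-row entry is -4 in column x1, so x1 enters.
Ratio test on column x1 — row 1: (5/2)/1 = 5/2; row 2: entry 0 ≤ 0. Minimum is 5/2 at row 1 (x2 leaves); pivot element 1.
Divide row 1 by 1; eliminate column x1 from the other rows.
After both pivots, the entry at constraint row 1, column RHS is 5/2.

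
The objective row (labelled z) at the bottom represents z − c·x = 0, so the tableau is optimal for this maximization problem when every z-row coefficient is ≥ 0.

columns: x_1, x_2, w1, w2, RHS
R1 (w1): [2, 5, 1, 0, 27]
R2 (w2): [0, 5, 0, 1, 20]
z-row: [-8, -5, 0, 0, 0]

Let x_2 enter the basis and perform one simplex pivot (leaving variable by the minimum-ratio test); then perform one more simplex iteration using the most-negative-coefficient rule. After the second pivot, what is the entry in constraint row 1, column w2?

Ratio test on column x_2 — row 1: 27/5 = 27/5; row 2: 20/5 = 4. Minimum is 4 at row 2 (w2 leaves); pivot element 5.
Divide row 2 by 5; eliminate column x_2 from the other rows.
Second iteration: most negative z-row entry is -8 in column x_1, so x_1 enters.
Ratio test on column x_1 — row 1: 7/2 = 7/2; row 2: entry 0 ≤ 0. Minimum is 7/2 at row 1 (w1 leaves); pivot element 2.
Divide row 1 by 2; eliminate column x_1 from the other rows.
After both pivots, the entry at constraint row 1, column w2 is -1/2.

-1/2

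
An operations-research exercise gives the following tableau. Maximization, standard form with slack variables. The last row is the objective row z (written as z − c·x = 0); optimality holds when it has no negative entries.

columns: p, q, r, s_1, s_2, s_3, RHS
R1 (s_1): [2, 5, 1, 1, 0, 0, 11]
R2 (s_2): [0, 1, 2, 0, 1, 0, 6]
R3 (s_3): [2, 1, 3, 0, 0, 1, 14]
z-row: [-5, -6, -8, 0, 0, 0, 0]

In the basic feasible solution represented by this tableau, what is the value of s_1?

s_1 is basic (row 1); its value is the RHS of that row, 11.

11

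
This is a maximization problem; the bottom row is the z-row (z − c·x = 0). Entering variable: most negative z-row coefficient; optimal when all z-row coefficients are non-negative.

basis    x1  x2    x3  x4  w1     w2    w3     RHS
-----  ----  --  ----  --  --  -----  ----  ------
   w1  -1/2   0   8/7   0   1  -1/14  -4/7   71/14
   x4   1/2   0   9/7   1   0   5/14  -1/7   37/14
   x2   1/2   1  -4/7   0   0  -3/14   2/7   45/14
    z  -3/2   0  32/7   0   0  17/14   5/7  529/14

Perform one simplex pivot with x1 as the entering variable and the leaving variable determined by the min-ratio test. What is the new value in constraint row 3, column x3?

Ratio test on column x1 — row 1: entry -1/2 ≤ 0; row 2: (37/14)/(1/2) = 37/7; row 3: (45/14)/(1/2) = 45/7. Minimum is 37/7 at row 2 (x4 leaves); pivot element 1/2.
Divide row 2 by 1/2; eliminate column x1 from the other rows.
Row 3 update in column x3: -4/7 − (1/2)·(18/7) = -13/7.

-13/7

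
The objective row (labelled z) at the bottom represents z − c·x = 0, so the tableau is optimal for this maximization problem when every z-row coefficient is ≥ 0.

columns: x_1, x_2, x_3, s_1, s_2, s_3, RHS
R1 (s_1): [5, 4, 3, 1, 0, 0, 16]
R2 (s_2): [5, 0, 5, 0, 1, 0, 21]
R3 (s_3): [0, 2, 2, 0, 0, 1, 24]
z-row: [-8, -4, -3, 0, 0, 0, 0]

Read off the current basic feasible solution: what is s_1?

s_1 is basic (row 1); its value is the RHS of that row, 16.

16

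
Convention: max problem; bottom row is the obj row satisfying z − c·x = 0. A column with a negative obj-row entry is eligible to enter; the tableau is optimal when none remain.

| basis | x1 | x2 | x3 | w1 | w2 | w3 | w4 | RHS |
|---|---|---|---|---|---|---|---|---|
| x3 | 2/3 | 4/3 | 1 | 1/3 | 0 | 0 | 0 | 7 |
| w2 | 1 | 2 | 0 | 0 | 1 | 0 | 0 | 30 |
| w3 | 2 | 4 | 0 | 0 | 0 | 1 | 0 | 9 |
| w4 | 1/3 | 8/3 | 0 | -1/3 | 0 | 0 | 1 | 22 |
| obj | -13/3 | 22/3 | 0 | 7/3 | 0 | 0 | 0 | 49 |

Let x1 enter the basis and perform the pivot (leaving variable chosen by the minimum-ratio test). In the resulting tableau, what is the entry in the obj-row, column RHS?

Ratio test on column x1 — row 1: 7/(2/3) = 21/2; row 2: 30/1 = 30; row 3: 9/2 = 9/2; row 4: 22/(1/3) = 66. Minimum is 9/2 at row 3 (w3 leaves); pivot element 2.
Divide row 3 by 2; eliminate column x1 from the other rows.
obj-row update in column RHS: 49 − (-13/3)·(9/2) = 137/2.

137/2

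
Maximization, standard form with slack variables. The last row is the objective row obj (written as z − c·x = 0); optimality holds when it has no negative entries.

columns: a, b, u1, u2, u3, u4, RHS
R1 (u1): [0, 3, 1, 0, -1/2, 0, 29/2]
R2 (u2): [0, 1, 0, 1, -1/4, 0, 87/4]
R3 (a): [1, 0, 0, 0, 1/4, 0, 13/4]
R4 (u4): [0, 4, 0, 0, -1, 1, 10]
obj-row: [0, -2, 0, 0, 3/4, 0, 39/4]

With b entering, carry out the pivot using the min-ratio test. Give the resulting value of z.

Ratio test on column b — row 1: (29/2)/3 = 29/6; row 2: (87/4)/1 = 87/4; row 3: entry 0 ≤ 0; row 4: 10/4 = 5/2. Minimum is 5/2 at row 4 (u4 leaves); pivot element 4.
Pivot on row 4; the obj-row RHS becomes 39/4 − (-2)·(5/2) = 59/4.

59/4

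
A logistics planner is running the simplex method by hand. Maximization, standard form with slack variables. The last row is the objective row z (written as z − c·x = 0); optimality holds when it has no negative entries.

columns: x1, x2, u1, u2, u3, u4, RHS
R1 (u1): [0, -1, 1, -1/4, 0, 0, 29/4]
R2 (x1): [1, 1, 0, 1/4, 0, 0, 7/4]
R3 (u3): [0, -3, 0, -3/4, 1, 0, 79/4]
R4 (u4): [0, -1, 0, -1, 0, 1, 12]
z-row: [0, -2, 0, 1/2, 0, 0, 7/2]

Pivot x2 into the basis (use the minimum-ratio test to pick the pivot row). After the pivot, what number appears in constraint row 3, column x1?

3

Ratio test on column x2 — row 1: entry -1 ≤ 0; row 2: (7/4)/1 = 7/4; row 3: entry -3 ≤ 0; row 4: entry -1 ≤ 0. Minimum is 7/4 at row 2 (x1 leaves); pivot element 1.
Divide row 2 by 1; eliminate column x2 from the other rows.
Row 3 update in column x1: 0 − (-3)·1 = 3.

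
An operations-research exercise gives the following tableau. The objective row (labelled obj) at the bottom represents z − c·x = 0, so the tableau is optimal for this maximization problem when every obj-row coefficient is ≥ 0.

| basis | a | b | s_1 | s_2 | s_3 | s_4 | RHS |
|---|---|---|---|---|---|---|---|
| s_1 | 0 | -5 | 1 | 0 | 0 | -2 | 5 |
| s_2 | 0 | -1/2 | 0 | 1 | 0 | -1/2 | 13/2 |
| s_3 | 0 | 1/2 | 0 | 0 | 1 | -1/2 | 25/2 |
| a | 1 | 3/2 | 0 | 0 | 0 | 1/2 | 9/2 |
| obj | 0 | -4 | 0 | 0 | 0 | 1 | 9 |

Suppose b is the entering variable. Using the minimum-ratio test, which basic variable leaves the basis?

a

Column b entries and ratios — s_1: -5 ≤ 0, skip; s_2: -1/2 ≤ 0, skip; s_3: (25/2)/(1/2) = 25; a: (9/2)/(3/2) = 3.
Smallest ratio is 3 in the row of a, so a leaves.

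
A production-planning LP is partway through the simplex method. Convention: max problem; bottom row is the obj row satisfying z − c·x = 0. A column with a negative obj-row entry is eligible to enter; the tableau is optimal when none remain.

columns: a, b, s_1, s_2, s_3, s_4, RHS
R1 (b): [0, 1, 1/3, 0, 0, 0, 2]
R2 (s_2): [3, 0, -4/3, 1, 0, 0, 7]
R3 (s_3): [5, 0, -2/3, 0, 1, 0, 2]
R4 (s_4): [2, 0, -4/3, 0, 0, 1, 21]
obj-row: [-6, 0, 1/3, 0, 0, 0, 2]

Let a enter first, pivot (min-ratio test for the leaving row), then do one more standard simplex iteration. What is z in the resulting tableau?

Ratio test on column a — row 1: entry 0 ≤ 0; row 2: 7/3 = 7/3; row 3: 2/5 = 2/5; row 4: 21/2 = 21/2. Minimum is 2/5 at row 3 (s_3 leaves); pivot element 5.
Pivot on row 3; the obj-row RHS becomes 2 − (-6)·(2/5) = 22/5.
Next entering variable (most negative obj-row entry -7/15): s_1.
Ratio test on column s_1 — row 1: 2/(1/3) = 6; row 2: entry -14/15 ≤ 0; row 3: entry -2/15 ≤ 0; row 4: entry -16/15 ≤ 0. Minimum is 6 at row 1 (b leaves); pivot element 1/3.
After the second pivot the obj-row RHS is 22/5 − (-7/15)·6 = 36/5.

36/5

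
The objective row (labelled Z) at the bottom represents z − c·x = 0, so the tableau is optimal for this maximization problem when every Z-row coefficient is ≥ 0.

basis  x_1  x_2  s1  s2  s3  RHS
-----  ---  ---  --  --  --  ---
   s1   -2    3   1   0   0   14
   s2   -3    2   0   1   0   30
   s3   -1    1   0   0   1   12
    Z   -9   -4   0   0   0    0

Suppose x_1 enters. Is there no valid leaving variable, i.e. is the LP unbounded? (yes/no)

Every constraint-row entry in column x_1 is ≤ 0, so increasing x_1 is unbounded.

yes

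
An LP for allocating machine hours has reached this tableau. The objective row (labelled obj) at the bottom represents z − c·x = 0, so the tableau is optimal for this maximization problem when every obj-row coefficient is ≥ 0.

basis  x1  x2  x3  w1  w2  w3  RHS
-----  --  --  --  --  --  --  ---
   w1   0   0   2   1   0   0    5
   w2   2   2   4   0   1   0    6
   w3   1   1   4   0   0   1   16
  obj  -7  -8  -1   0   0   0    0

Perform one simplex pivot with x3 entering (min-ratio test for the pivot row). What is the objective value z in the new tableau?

Ratio test on column x3 — row 1: 5/2 = 5/2; row 2: 6/4 = 3/2; row 3: 16/4 = 4. Minimum is 3/2 at row 2 (w2 leaves); pivot element 4.
Pivot on row 2; the obj-row RHS becomes 0 − (-1)·(3/2) = 3/2.

3/2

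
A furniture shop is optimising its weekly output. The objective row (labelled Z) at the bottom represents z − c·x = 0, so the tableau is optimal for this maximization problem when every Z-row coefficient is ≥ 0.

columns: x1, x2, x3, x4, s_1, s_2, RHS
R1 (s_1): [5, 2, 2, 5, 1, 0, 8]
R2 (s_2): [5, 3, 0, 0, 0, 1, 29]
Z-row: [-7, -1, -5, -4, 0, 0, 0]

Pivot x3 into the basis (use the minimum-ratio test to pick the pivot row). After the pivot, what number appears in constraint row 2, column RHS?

29

Ratio test on column x3 — row 1: 8/2 = 4; row 2: entry 0 ≤ 0. Minimum is 4 at row 1 (s_1 leaves); pivot element 2.
Divide row 1 by 2; eliminate column x3 from the other rows.
Row 2 update in column RHS: 29 − 0·4 = 29.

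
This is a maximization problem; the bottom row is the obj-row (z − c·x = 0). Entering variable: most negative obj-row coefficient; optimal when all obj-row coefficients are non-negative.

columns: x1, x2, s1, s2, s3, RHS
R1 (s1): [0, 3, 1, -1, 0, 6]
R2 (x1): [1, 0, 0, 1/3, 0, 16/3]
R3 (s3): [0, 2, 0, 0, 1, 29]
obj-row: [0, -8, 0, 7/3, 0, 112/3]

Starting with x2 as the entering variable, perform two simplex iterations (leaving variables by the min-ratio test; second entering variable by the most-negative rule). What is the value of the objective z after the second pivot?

Ratio test on column x2 — row 1: 6/3 = 2; row 2: entry 0 ≤ 0; row 3: 29/2 = 29/2. Minimum is 2 at row 1 (s1 leaves); pivot element 3.
Pivot on row 1; the obj-row RHS becomes 112/3 − (-8)·2 = 160/3.
Next entering variable (most negative obj-row entry -1/3): s2.
Ratio test on column s2 — row 1: entry -1/3 ≤ 0; row 2: (16/3)/(1/3) = 16; row 3: 25/(2/3) = 75/2. Minimum is 16 at row 2 (x1 leaves); pivot element 1/3.
After the second pivot the obj-row RHS is 160/3 − (-1/3)·16 = 176/3.

176/3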